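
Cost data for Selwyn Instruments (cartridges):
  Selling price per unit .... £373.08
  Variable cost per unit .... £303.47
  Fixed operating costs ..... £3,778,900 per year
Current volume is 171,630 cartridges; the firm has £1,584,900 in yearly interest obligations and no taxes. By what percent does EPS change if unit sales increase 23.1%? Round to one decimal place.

+41.9%

Total contribution margin = 171,630 × £69.61 = £11,947,164.30.
EBIT = £11,947,164.30 − £3,778,900 = £8,168,264.30.
After interest of £1,584,900.00, pre-tax earnings = £6,583,364.30.
Degree of combined leverage = contribution ÷ (EBIT − I) = £11,947,164.30 ÷ £6,583,364.30 = 1.8148.
EPS therefore changes by 1.8148 × (+23.1%) = +41.9%.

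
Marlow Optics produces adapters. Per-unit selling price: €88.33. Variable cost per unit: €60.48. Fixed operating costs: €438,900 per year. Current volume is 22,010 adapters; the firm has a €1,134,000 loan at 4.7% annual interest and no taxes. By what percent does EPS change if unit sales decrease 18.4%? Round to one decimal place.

-93.4%

At 22,010 units, contribution = 22,010 × €27.85 = €612,978.50.
Operating income = contribution − fixed costs = €612,978.50 − €438,900 = €174,078.50.
After interest of €53,298.00, pre-tax earnings = €120,780.50.
DCL = total CM / (EBIT − I) = €612,978.50 / €120,780.50 = 5.0751.
%ΔEPS = DCL × %ΔSales = 5.0751 × -18.4% = -93.4%.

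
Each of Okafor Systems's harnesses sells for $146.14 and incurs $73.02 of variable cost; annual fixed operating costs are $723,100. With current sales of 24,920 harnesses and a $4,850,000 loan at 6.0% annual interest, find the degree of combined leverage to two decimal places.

Total contribution margin = 24,920 × $73.12 = $1,822,150.40.
Subtracting fixed costs: EBIT = $1,822,150.40 − $723,100 = $1,099,050.40. Interest = $291,000.00.
DOL = $1,822,150.40 ÷ $1,099,050.40 = 1.6579; DFL = $1,099,050.40 ÷ $808,050.40 = 1.3601.
DCL = DOL × DFL = 1.6579 × 1.3601 = 2.2549.

2.25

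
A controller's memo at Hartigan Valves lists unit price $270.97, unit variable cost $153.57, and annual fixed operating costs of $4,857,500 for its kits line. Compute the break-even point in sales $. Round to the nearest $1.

CM per unit = $270.97 − $153.57 = $117.40; CM ratio = $117.40 / $270.97 = 0.4333.
Break-even revenue = fixed costs × price ÷ CM = $4,857,500 × $270.97 ÷ $117.40 = $11,211,557.

$11,211,557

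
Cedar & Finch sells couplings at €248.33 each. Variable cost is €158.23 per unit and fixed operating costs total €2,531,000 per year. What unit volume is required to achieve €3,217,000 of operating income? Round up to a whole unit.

Each unit contributes €248.33 − €158.23 = €90.10.
Units = (FC + target) / CM = (€2,531,000 + €3,217,000) / €90.10 = 63,795.78, so 63,796 couplings.

63,796 couplings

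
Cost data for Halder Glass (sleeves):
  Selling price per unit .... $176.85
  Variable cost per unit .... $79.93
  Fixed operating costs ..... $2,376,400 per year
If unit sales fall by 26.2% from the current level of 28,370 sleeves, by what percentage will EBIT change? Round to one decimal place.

At 28,370 units, contribution = 28,370 × $96.92 = $2,749,620.40.
EBIT = $2,749,620.40 − $2,376,400 = $373,220.40.
So DOL = total CM / EBIT = $2,749,620.40 / $373,220.40 = 7.3673.
Operating income changes by 7.3673 × -26.2% = -193.0%.

-193.0%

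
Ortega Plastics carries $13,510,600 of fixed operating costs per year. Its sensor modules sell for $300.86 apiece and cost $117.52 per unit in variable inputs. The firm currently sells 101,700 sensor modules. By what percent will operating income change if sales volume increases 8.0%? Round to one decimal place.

+29.0%

Contribution at this volume is 101,700 × $183.34 = $18,645,678.00.
EBIT = $18,645,678.00 − $13,510,600 = $5,135,078.00.
DOL = contribution ÷ EBIT = $18,645,678.00 ÷ $5,135,078.00 = 3.6310.
%ΔEBIT = DOL × %ΔSales = 3.6310 × +8.0% = +29.0%.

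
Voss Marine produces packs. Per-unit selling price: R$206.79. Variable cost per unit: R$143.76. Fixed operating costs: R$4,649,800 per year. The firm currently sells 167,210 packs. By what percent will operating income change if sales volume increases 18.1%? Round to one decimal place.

Total contribution margin = 167,210 × R$63.03 = R$10,539,246.30.
Operating income = contribution − fixed costs = R$10,539,246.30 − R$4,649,800 = R$5,889,446.30.
Degree of operating leverage = R$10,539,246.30 / R$5,889,446.30 = 1.7895.
Operating income changes by 1.7895 × +18.1% = +32.4%.

+32.4%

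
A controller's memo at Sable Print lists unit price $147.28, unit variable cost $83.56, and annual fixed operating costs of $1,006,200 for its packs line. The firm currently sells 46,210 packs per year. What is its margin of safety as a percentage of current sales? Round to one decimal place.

65.8%

Contribution margin per unit = $147.28 − $83.56 = $63.72. Break-even units = $1,006,200 ÷ $63.72 = 15,790.96; break-even revenue = 15,790.96 × $147.28 = $2,325,692.66.
Current sales = 46,210 × $147.28 = $6,805,808.80.
Margin of safety = ($6,805,808.80 − $2,325,692.66) ÷ $6,805,808.80 = 65.8%.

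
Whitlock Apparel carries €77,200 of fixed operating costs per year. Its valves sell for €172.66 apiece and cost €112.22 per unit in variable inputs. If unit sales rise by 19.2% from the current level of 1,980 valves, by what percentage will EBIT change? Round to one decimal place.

+54.1%

Contribution at this volume is 1,980 × €60.44 = €119,671.20.
EBIT = €119,671.20 − €77,200 = €42,471.20.
So DOL = total CM / EBIT = €119,671.20 / €42,471.20 = 2.8177.
So EBIT moves 2.8177 × (+19.2%) = +54.1%.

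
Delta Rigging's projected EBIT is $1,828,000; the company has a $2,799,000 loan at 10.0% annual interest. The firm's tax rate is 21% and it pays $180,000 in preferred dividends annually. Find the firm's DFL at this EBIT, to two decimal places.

Annual interest charges come to $279,900.00.
Pre-tax preferred-dividend burden = $180,000 ÷ (1 − 0.21) = $227,848.10.
DFL = EBIT ÷ [EBIT − I − D_p/(1−t)] = $1,828,000 ÷ [$1,828,000 − $279,900.00 − $227,848.10] = $1,828,000 ÷ $1,320,251.90 = 1.3846.

1.38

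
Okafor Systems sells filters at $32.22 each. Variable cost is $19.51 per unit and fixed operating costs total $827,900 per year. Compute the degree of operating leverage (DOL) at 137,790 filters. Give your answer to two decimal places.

1.90

Total contribution margin = 137,790 × $12.71 = $1,751,310.90.
Operating income = contribution − fixed costs = $1,751,310.90 − $827,900 = $923,410.90.
Degree of operating leverage = $1,751,310.90 / $923,410.90 = 1.8966.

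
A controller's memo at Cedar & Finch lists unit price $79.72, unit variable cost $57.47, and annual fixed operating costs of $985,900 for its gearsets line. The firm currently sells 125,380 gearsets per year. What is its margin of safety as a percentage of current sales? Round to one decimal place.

64.7%

Each unit contributes $79.72 − $57.47 = $22.25. Break-even units = $985,900 ÷ $22.25 = 44,310.11; break-even revenue = 44,310.11 × $79.72 = $3,532,402.16.
Current sales = 125,380 × $79.72 = $9,995,293.60.
Margin of safety = ($9,995,293.60 − $3,532,402.16) ÷ $9,995,293.60 = 64.7%.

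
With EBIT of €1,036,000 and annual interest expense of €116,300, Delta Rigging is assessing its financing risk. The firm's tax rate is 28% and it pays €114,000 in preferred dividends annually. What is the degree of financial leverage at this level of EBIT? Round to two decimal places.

1.36

Interest = €116,300.00.
Pre-tax preferred-dividend burden = €114,000 ÷ (1 − 0.28) = €158,333.33.
DFL = EBIT ÷ [EBIT − I − D_p/(1−t)] = €1,036,000 ÷ [€1,036,000 − €116,300.00 − €158,333.33] = €1,036,000 ÷ €761,366.67 = 1.3607.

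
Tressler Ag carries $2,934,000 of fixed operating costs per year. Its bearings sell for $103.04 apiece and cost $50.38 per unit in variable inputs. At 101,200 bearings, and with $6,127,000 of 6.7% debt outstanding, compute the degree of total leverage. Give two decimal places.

Total contribution margin = 101,200 × $52.66 = $5,329,192.00.
Operating income = contribution − fixed costs = $5,329,192.00 − $2,934,000 = $2,395,192.00. Interest = $410,509.00, so EBIT − I = $1,984,683.00.
Degree of total leverage = total CM / (EBIT − interest) = $5,329,192.00 / $1,984,683.00 = 2.6852.

2.69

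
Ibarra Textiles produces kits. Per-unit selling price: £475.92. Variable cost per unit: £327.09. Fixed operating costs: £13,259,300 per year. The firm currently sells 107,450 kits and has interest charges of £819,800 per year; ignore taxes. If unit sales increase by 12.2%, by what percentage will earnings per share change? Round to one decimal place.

At 107,450 units, contribution = 107,450 × £148.83 = £15,991,783.50.
Subtracting fixed costs: EBIT = £15,991,783.50 − £13,259,300 = £2,732,483.50.
Interest = £819,800.00, so EBIT − I = £1,912,683.50.
Degree of combined leverage = contribution ÷ (EBIT − I) = £15,991,783.50 ÷ £1,912,683.50 = 8.3609.
%ΔEPS = DCL × %ΔSales = 8.3609 × +12.2% = +102.0%.

+102.0%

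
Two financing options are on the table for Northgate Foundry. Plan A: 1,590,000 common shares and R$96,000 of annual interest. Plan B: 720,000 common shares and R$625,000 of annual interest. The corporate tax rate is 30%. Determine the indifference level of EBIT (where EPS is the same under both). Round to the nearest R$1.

R$1,062,793

At indifference, (EBIT − 96,000)(1 − t)/1,590,000 = (EBIT − 625,000)(1 − t)/720,000.
The (1 − t) factor cancels: (EBIT − 96,000) × 720,000 = (EBIT − 625,000) × 1,590,000.
EBIT × (1,590,000 − 720,000) = 625,000 × 1,590,000 − 96,000 × 720,000 = 924,630,000,000, so EBIT = 924,630,000,000 ÷ 870,000 = 1,062,793.10.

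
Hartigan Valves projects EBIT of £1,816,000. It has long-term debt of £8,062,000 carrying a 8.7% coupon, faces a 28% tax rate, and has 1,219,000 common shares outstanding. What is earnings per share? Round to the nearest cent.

£0.66

Pre-tax income = £1,816,000 − £701,394.00 = £1,114,606.00.
Net income = £1,114,606.00 × (1 − 0.28) = £802,516.32.
EPS = £802,516.32 ÷ 1,219,000 = £0.66.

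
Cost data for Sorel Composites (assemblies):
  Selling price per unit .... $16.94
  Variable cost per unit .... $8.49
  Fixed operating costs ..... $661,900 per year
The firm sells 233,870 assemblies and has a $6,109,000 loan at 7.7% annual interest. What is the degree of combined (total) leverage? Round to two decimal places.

Total contribution margin = 233,870 × $8.45 = $1,976,201.50.
Operating income = contribution − fixed costs = $1,976,201.50 − $661,900 = $1,314,301.50. Interest = $470,393.00, so EBIT − I = $843,908.50.
DCL = contribution ÷ (EBIT − I) = $1,976,201.50 ÷ $843,908.50 = 2.3417.

2.34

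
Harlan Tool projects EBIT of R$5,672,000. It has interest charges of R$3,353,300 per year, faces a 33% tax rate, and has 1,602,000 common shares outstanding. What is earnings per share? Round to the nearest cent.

R$0.97

Interest = R$3,353,300.00, so EBT = R$5,672,000 − R$3,353,300.00 = R$2,318,700.00.
Net income = R$2,318,700.00 × (1 − 0.33) = R$1,553,529.00.
EPS = R$1,553,529.00 ÷ 1,602,000 = R$0.97.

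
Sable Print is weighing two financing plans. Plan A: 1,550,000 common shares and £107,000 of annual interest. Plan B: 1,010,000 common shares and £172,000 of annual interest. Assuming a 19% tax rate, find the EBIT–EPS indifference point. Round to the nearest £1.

At indifference, (EBIT − 107,000)(1 − t)/1,550,000 = (EBIT − 172,000)(1 − t)/1,010,000.
The (1 − t) factor cancels: (EBIT − 107,000) × 1,010,000 = (EBIT − 172,000) × 1,550,000.
Solving, EBIT = (172,000·1,550,000 − 107,000·1,010,000) / (1,550,000 − 1,010,000) = 158,530,000,000 / 540,000 = 293,574.07.

£293,574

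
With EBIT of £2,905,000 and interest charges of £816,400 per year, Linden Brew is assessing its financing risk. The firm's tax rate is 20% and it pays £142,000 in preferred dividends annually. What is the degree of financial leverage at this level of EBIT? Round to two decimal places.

Annual interest charges come to £816,400.00.
Pre-tax preferred-dividend burden = £142,000 ÷ (1 − 0.20) = £177,500.00.
DFL = EBIT ÷ [EBIT − I − D_p/(1−t)] = £2,905,000 ÷ [£2,905,000 − £816,400.00 − £177,500.00] = £2,905,000 ÷ £1,911,100.00 = 1.5201.

1.52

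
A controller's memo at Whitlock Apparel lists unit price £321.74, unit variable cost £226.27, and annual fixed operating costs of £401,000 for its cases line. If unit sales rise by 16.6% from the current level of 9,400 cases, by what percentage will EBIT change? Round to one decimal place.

+30.0%

At 9,400 units, contribution = 9,400 × £95.47 = £897,418.00.
Operating income = contribution − fixed costs = £897,418.00 − £401,000 = £496,418.00.
So DOL = total CM / EBIT = £897,418.00 / £496,418.00 = 1.8078.
Operating income changes by 1.8078 × +16.6% = +30.0%.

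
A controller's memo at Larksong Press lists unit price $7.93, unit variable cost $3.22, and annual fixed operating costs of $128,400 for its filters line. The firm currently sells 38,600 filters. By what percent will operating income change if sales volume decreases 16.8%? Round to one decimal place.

-57.2%

Total contribution margin = 38,600 × $4.71 = $181,806.00.
EBIT = $181,806.00 − $128,400 = $53,406.00.
So DOL = total CM / EBIT = $181,806.00 / $53,406.00 = 3.4042.
Operating income changes by 3.4042 × -16.8% = -57.2%.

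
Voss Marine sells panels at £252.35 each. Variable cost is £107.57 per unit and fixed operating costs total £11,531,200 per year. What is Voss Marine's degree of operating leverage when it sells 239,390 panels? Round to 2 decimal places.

1.50

Contribution at this volume is 239,390 × £144.78 = £34,658,884.20.
EBIT = £34,658,884.20 − £11,531,200 = £23,127,684.20.
DOL = contribution ÷ EBIT = £34,658,884.20 ÷ £23,127,684.20 = 1.4986.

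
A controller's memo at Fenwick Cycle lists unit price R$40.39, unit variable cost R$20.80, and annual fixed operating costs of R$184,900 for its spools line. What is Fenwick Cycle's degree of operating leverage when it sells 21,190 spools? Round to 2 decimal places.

1.80

Total contribution margin = 21,190 × R$19.59 = R$415,112.10.
EBIT = R$415,112.10 − R$184,900 = R$230,212.10.
Degree of operating leverage = R$415,112.10 / R$230,212.10 = 1.8032.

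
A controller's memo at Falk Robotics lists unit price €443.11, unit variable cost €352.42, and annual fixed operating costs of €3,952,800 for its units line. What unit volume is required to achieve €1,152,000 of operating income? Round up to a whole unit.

56,289 units

Unit CM = price − variable cost = €443.11 − €352.42 = €90.69.
Required volume = (fixed costs + target profit) ÷ CM = (€3,952,800 + €1,152,000) ÷ €90.69 = 56,288.46, so 56,289 units.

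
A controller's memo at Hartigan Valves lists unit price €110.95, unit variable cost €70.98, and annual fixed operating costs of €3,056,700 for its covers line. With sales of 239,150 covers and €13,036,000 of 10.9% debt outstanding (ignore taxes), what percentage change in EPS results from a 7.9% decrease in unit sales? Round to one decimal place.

Contribution at this volume is 239,150 × €39.97 = €9,558,825.50.
EBIT = €9,558,825.50 − €3,056,700 = €6,502,125.50.
Interest = €1,420,924.00, so EBIT − I = €5,081,201.50.
DCL = total CM / (EBIT − I) = €9,558,825.50 / €5,081,201.50 = 1.8812.
EPS therefore changes by 1.8812 × (-7.9%) = -14.9%.

-14.9%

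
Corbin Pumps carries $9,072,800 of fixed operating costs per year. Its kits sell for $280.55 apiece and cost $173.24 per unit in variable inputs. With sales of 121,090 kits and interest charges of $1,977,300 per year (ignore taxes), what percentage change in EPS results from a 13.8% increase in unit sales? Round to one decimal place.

+92.2%

Contribution at this volume is 121,090 × $107.31 = $12,994,167.90.
EBIT = $12,994,167.90 − $9,072,800 = $3,921,367.90.
After interest of $1,977,300.00, pre-tax earnings = $1,944,067.90.
Degree of combined leverage = contribution ÷ (EBIT − I) = $12,994,167.90 ÷ $1,944,067.90 = 6.6840.
%ΔEPS = DCL × %ΔSales = 6.6840 × +13.8% = +92.2%.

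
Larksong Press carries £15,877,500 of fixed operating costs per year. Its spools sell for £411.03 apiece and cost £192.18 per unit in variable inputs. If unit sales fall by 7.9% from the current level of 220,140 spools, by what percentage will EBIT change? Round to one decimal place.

-11.8%

Total contribution margin = 220,140 × £218.85 = £48,177,639.00.
EBIT = £48,177,639.00 − £15,877,500 = £32,300,139.00.
So DOL = total CM / EBIT = £48,177,639.00 / £32,300,139.00 = 1.4916.
So EBIT moves 1.4916 × (-7.9%) = -11.8%.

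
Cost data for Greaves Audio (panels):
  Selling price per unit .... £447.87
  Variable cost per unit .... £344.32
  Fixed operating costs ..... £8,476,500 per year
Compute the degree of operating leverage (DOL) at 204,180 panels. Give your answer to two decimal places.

1.67

Total contribution margin = 204,180 × £103.55 = £21,142,839.00.
EBIT = £21,142,839.00 − £8,476,500 = £12,666,339.00.
DOL = contribution ÷ EBIT = £21,142,839.00 ÷ £12,666,339.00 = 1.6692.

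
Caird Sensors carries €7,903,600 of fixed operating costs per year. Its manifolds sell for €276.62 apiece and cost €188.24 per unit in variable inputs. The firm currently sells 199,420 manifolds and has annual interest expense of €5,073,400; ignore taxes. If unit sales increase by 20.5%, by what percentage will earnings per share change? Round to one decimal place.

Total contribution margin = 199,420 × €88.38 = €17,624,739.60.
Operating income = contribution − fixed costs = €17,624,739.60 − €7,903,600 = €9,721,139.60.
Interest = €5,073,400.00, so EBIT − I = €4,647,739.60.
Degree of combined leverage = contribution ÷ (EBIT − I) = €17,624,739.60 ÷ €4,647,739.60 = 3.7921.
EPS therefore changes by 3.7921 × (+20.5%) = +77.7%.

+77.7%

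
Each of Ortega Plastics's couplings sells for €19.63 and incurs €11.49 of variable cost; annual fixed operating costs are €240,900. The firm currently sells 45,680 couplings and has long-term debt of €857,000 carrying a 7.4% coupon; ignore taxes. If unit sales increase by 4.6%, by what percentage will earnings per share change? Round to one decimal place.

+25.3%

Total contribution margin = 45,680 × €8.14 = €371,835.20.
Subtracting fixed costs: EBIT = €371,835.20 − €240,900 = €130,935.20.
Interest = €63,418.00, so EBIT − I = €67,517.20.
DCL = total CM / (EBIT − I) = €371,835.20 / €67,517.20 = 5.5073.
EPS therefore changes by 5.5073 × (+4.6%) = +25.3%.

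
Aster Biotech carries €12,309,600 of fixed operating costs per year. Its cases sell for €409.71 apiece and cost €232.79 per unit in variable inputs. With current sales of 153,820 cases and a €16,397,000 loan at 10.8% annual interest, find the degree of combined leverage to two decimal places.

2.07

Total contribution margin = 153,820 × €176.92 = €27,213,834.40.
EBIT = €27,213,834.40 − €12,309,600 = €14,904,234.40. Interest = €1,770,876.00.
DOL = €27,213,834.40 ÷ €14,904,234.40 = 1.8259; DFL = €14,904,234.40 ÷ €13,133,358.40 = 1.1348.
DCL = DOL × DFL = 1.8259 × 1.1348 = 2.0720.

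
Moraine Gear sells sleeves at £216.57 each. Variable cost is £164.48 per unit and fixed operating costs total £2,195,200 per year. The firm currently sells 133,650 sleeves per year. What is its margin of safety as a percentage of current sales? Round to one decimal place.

68.5%

Contribution margin per unit = £216.57 − £164.48 = £52.09. Break-even units = £2,195,200 ÷ £52.09 = 42,142.45; break-even revenue = 42,142.45 × £216.57 = £9,126,789.48.
Current sales = 133,650 × £216.57 = £28,944,580.50.
Margin of safety = (£28,944,580.50 − £9,126,789.48) ÷ £28,944,580.50 = 68.5%.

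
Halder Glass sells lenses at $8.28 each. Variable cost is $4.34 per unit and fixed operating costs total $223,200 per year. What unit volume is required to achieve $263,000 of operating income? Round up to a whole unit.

123,402 lenses

Contribution margin per unit = $8.28 − $4.34 = $3.94.
Need Q such that Q × $3.94 − $223,200 = $263,000, i.e. Q = $486,200 / $3.94 = 123,401.02 → 123,402.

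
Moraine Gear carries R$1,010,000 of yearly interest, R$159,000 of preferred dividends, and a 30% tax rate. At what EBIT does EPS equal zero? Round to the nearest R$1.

R$1,237,143

Preferred dividends are paid after tax, so their pre-tax equivalent is R$159,000 ÷ (1 − 0.30) = R$227,142.86.
Financial break-even EBIT = interest + D_p ÷ (1 − t) = R$1,010,000 + R$227,142.86 = R$1,237,142.86.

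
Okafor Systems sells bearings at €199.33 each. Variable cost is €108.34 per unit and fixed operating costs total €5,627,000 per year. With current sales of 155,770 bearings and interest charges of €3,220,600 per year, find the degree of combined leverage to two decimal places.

Total contribution margin = 155,770 × €90.99 = €14,173,512.30.
EBIT = €14,173,512.30 − €5,627,000 = €8,546,512.30. Interest = €3,220,600.00, so EBIT − I = €5,325,912.30.
DCL = contribution ÷ (EBIT − I) = €14,173,512.30 ÷ €5,325,912.30 = 2.6612.

2.66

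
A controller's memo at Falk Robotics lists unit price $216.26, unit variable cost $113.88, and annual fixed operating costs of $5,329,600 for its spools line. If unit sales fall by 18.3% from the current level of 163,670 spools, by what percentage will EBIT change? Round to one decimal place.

-26.8%

At 163,670 units, contribution = 163,670 × $102.38 = $16,756,534.60.
Subtracting fixed costs: EBIT = $16,756,534.60 − $5,329,600 = $11,426,934.60.
DOL = contribution ÷ EBIT = $16,756,534.60 ÷ $11,426,934.60 = 1.4664.
%ΔEBIT = DOL × %ΔSales = 1.4664 × -18.3% = -26.8%.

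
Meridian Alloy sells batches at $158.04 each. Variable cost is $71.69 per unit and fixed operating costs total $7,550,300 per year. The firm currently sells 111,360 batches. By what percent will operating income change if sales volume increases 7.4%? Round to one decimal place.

+34.4%

Contribution at this volume is 111,360 × $86.35 = $9,615,936.00.
EBIT = $9,615,936.00 − $7,550,300 = $2,065,636.00.
Degree of operating leverage = $9,615,936.00 / $2,065,636.00 = 4.6552.
%ΔEBIT = DOL × %ΔSales = 4.6552 × +7.4% = +34.4%.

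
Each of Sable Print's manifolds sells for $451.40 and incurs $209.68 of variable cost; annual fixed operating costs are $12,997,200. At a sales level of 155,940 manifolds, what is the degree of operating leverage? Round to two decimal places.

1.53

Contribution at this volume is 155,940 × $241.72 = $37,693,816.80.
Subtracting fixed costs: EBIT = $37,693,816.80 − $12,997,200 = $24,696,616.80.
DOL = contribution ÷ EBIT = $37,693,816.80 ÷ $24,696,616.80 = 1.5263.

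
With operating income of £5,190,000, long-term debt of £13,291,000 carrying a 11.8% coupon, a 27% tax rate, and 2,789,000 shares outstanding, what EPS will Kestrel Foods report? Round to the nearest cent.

Interest = £1,568,338.00, so EBT = £5,190,000 − £1,568,338.00 = £3,621,662.00.
Net income = £3,621,662.00 × (1 − 0.27) = £2,643,813.26.
Per share: £2,643,813.26 / 2,789,000 shares = £0.95.

£0.95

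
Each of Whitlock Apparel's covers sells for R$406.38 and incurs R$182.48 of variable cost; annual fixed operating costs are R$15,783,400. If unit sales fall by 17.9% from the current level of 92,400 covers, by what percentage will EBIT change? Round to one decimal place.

-75.5%

Total contribution margin = 92,400 × R$223.90 = R$20,688,360.00.
Subtracting fixed costs: EBIT = R$20,688,360.00 − R$15,783,400 = R$4,904,960.00.
Degree of operating leverage = R$20,688,360.00 / R$4,904,960.00 = 4.2178.
So EBIT moves 4.2178 × (-17.9%) = -75.5%.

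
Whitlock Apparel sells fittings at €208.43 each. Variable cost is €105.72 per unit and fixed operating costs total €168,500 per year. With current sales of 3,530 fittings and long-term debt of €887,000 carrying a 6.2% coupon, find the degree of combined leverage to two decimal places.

Total contribution margin = 3,530 × €102.71 = €362,566.30.
EBIT = €362,566.30 − €168,500 = €194,066.30. Interest = €54,994.00, so EBIT − I = €139,072.30.
Degree of total leverage = total CM / (EBIT − interest) = €362,566.30 / €139,072.30 = 2.6070.

2.61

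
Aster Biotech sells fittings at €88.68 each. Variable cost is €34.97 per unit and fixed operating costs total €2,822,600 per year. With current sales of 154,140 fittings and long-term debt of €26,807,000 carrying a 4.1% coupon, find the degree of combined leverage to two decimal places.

1.90

At 154,140 units, contribution = 154,140 × €53.71 = €8,278,859.40.
EBIT = €8,278,859.40 − €2,822,600 = €5,456,259.40. Interest = €1,099,087.00, so EBIT − I = €4,357,172.40.
Degree of total leverage = total CM / (EBIT − interest) = €8,278,859.40 / €4,357,172.40 = 1.9001.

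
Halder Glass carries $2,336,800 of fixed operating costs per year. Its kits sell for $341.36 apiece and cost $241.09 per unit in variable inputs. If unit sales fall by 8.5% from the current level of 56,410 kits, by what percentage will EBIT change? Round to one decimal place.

Total contribution margin = 56,410 × $100.27 = $5,656,230.70.
Subtracting fixed costs: EBIT = $5,656,230.70 − $2,336,800 = $3,319,430.70.
DOL = contribution ÷ EBIT = $5,656,230.70 ÷ $3,319,430.70 = 1.7040.
So EBIT moves 1.7040 × (-8.5%) = -14.5%.

-14.5%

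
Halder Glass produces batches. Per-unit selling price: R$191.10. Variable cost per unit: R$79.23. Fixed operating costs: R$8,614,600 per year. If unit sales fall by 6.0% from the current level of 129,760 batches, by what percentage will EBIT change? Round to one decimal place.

Contribution at this volume is 129,760 × R$111.87 = R$14,516,251.20.
Subtracting fixed costs: EBIT = R$14,516,251.20 − R$8,614,600 = R$5,901,651.20.
Degree of operating leverage = R$14,516,251.20 / R$5,901,651.20 = 2.4597.
%ΔEBIT = DOL × %ΔSales = 2.4597 × -6.0% = -14.8%.

-14.8%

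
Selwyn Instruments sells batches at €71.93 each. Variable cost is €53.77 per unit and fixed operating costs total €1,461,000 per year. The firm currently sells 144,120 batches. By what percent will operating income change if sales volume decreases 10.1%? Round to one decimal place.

-22.9%

At 144,120 units, contribution = 144,120 × €18.16 = €2,617,219.20.
Operating income = contribution − fixed costs = €2,617,219.20 − €1,461,000 = €1,156,219.20.
Degree of operating leverage = €2,617,219.20 / €1,156,219.20 = 2.2636.
Operating income changes by 2.2636 × -10.1% = -22.9%.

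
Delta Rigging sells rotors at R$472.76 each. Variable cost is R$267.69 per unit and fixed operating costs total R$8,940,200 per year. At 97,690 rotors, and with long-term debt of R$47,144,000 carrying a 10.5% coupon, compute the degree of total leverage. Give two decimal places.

3.26

Contribution at this volume is 97,690 × R$205.07 = R$20,033,288.30.
EBIT = R$20,033,288.30 − R$8,940,200 = R$11,093,088.30. Interest = R$4,950,120.00, so EBIT − I = R$6,142,968.30.
DCL = contribution ÷ (EBIT − I) = R$20,033,288.30 ÷ R$6,142,968.30 = 3.2612.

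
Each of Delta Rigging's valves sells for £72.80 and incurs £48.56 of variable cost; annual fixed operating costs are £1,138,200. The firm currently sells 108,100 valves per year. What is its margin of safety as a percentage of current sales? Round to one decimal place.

56.6%

Each unit contributes £72.80 − £48.56 = £24.24. Break-even units = £1,138,200 ÷ £24.24 = 46,955.45; break-even revenue = 46,955.45 × £72.80 = £3,418,356.44.
Actual sales revenue = 108,100 × £72.80 = £7,869,680.00.
Margin of safety = (£7,869,680.00 − £3,418,356.44) ÷ £7,869,680.00 = 56.6%.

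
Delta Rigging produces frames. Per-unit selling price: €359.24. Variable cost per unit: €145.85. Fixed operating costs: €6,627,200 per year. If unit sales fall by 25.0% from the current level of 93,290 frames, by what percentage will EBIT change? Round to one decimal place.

-37.5%

At 93,290 units, contribution = 93,290 × €213.39 = €19,907,153.10.
Subtracting fixed costs: EBIT = €19,907,153.10 − €6,627,200 = €13,279,953.10.
DOL = contribution ÷ EBIT = €19,907,153.10 ÷ €13,279,953.10 = 1.4990.
So EBIT moves 1.4990 × (-25.0%) = -37.5%.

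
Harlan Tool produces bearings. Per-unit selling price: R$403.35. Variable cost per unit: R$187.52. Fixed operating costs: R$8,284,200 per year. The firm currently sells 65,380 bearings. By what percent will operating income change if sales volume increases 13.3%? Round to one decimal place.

+32.2%

Total contribution margin = 65,380 × R$215.83 = R$14,110,965.40.
Operating income = contribution − fixed costs = R$14,110,965.40 − R$8,284,200 = R$5,826,765.40.
Degree of operating leverage = R$14,110,965.40 / R$5,826,765.40 = 2.4217.
%ΔEBIT = DOL × %ΔSales = 2.4217 × +13.3% = +32.2%.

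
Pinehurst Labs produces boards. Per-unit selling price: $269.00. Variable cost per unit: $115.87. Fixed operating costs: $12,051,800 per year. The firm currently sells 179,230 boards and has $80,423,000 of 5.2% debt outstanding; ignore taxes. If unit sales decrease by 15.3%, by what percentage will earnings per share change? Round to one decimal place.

Total contribution margin = 179,230 × $153.13 = $27,445,489.90.
EBIT = $27,445,489.90 − $12,051,800 = $15,393,689.90.
Interest = $4,181,996.00, so EBIT − I = $11,211,693.90.
Degree of combined leverage = contribution ÷ (EBIT − I) = $27,445,489.90 ÷ $11,211,693.90 = 2.4479.
%ΔEPS = DCL × %ΔSales = 2.4479 × -15.3% = -37.5%.

-37.5%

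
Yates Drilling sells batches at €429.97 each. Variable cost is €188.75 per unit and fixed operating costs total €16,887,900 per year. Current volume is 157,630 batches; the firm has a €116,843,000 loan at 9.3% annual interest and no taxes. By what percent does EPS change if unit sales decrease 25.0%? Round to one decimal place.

At 157,630 units, contribution = 157,630 × €241.22 = €38,023,508.60.
Operating income = contribution − fixed costs = €38,023,508.60 − €16,887,900 = €21,135,608.60.
After interest of €10,866,399.00, pre-tax earnings = €10,269,209.60.
DCL = total CM / (EBIT − I) = €38,023,508.60 / €10,269,209.60 = 3.7027.
EPS therefore changes by 3.7027 × (-25.0%) = -92.6%.

-92.6%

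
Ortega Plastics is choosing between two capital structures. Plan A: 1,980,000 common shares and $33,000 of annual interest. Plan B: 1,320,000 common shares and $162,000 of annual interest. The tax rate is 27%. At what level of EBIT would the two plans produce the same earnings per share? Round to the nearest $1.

$420,000

At indifference, (EBIT − 33,000)(1 − t)/1,980,000 = (EBIT − 162,000)(1 − t)/1,320,000.
Cancelling (1 − t) and cross-multiplying: 1,320,000·(EBIT − 33,000) = 1,980,000·(EBIT − 162,000).
EBIT × (1,980,000 − 1,320,000) = 162,000 × 1,980,000 − 33,000 × 1,320,000 = 277,200,000,000, so EBIT = 277,200,000,000 ÷ 660,000 = 420,000.00.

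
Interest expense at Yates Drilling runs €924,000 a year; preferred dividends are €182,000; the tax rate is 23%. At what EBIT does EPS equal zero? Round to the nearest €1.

€1,160,364

Grossing the preferred dividend up to pre-tax terms: €182,000 / (1 − 0.23) = €236,363.64.
EPS = 0 when EBIT covers interest plus the pre-tax preferred burden: €924,000 + €236,363.64 = €1,160,363.64.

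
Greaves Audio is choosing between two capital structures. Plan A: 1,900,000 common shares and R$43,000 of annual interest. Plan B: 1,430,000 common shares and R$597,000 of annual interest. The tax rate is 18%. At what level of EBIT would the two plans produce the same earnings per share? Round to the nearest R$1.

At indifference, (EBIT − 43,000)(1 − t)/1,900,000 = (EBIT − 597,000)(1 − t)/1,430,000.
The (1 − t) factor cancels: (EBIT − 43,000) × 1,430,000 = (EBIT − 597,000) × 1,900,000.
EBIT × (1,900,000 − 1,430,000) = 597,000 × 1,900,000 − 43,000 × 1,430,000 = 1,072,810,000,000, so EBIT = 1,072,810,000,000 ÷ 470,000 = 2,282,574.47.

R$2,282,574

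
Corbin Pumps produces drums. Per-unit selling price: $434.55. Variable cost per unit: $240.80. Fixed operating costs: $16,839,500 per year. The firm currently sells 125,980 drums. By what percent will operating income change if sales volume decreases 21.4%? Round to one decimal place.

Total contribution margin = 125,980 × $193.75 = $24,408,625.00.
Subtracting fixed costs: EBIT = $24,408,625.00 − $16,839,500 = $7,569,125.00.
So DOL = total CM / EBIT = $24,408,625.00 / $7,569,125.00 = 3.2248.
Operating income changes by 3.2248 × -21.4% = -69.0%.

-69.0%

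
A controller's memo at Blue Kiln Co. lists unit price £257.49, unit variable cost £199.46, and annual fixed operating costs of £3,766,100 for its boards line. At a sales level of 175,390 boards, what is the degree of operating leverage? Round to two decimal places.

At 175,390 units, contribution = 175,390 × £58.03 = £10,177,881.70.
EBIT = £10,177,881.70 − £3,766,100 = £6,411,781.70.
So DOL = total CM / EBIT = £10,177,881.70 / £6,411,781.70 = 1.5874.

1.59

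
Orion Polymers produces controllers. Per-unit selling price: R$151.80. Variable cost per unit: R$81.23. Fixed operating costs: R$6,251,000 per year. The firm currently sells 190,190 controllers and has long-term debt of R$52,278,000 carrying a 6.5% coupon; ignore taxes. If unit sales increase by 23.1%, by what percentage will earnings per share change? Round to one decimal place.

+82.2%

Contribution at this volume is 190,190 × R$70.57 = R$13,421,708.30.
EBIT = R$13,421,708.30 − R$6,251,000 = R$7,170,708.30.
Interest = R$3,398,070.00, so EBIT − I = R$3,772,638.30.
Degree of combined leverage = contribution ÷ (EBIT − I) = R$13,421,708.30 ÷ R$3,772,638.30 = 3.5576.
%ΔEPS = DCL × %ΔSales = 3.5576 × +23.1% = +82.2%.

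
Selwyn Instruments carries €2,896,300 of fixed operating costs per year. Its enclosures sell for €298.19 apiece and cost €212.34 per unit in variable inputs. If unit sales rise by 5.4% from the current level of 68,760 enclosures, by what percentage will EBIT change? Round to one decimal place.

At 68,760 units, contribution = 68,760 × €85.85 = €5,903,046.00.
EBIT = €5,903,046.00 − €2,896,300 = €3,006,746.00.
DOL = contribution ÷ EBIT = €5,903,046.00 ÷ €3,006,746.00 = 1.9633.
Operating income changes by 1.9633 × +5.4% = +10.6%.

+10.6%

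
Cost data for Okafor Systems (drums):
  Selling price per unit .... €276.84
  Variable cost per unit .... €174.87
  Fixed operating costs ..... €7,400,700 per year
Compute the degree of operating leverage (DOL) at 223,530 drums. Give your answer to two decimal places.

At 223,530 units, contribution = 223,530 × €101.97 = €22,793,354.10.
EBIT = €22,793,354.10 − €7,400,700 = €15,392,654.10.
So DOL = total CM / EBIT = €22,793,354.10 / €15,392,654.10 = 1.4808.

1.48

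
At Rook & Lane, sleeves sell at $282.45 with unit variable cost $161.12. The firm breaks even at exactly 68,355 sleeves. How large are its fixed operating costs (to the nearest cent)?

Unit CM = price − variable cost = $282.45 − $161.12 = $121.33.
Since BE = FC / CM, FC = 68,355 × $121.33 = $8,293,512.15.

$8,293,512.15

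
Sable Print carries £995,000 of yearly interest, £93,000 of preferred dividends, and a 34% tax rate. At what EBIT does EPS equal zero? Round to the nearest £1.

Grossing the preferred dividend up to pre-tax terms: £93,000 / (1 − 0.34) = £140,909.09.
EPS = 0 when EBIT covers interest plus the pre-tax preferred burden: £995,000 + £140,909.09 = £1,135,909.09.

£1,135,909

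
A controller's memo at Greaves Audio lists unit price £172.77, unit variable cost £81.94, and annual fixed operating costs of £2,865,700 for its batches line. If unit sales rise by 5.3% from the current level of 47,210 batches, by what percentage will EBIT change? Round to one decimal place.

Contribution at this volume is 47,210 × £90.83 = £4,288,084.30.
EBIT = £4,288,084.30 − £2,865,700 = £1,422,384.30.
So DOL = total CM / EBIT = £4,288,084.30 / £1,422,384.30 = 3.0147.
So EBIT moves 3.0147 × (+5.3%) = +16.0%.

+16.0%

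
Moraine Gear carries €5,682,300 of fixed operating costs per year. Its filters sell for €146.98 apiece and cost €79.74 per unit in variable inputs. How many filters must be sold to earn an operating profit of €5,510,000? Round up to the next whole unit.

Each unit contributes €146.98 − €79.74 = €67.24.
Required volume = (fixed costs + target profit) ÷ CM = (€5,682,300 + €5,510,000) ÷ €67.24 = 166,453.00, so 166,454 filters.

166,454 filters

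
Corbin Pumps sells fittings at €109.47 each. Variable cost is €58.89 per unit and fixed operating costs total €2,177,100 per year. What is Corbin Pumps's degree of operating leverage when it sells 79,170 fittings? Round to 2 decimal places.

2.19

Contribution at this volume is 79,170 × €50.58 = €4,004,418.60.
Subtracting fixed costs: EBIT = €4,004,418.60 − €2,177,100 = €1,827,318.60.
DOL = contribution ÷ EBIT = €4,004,418.60 ÷ €1,827,318.60 = 2.1914.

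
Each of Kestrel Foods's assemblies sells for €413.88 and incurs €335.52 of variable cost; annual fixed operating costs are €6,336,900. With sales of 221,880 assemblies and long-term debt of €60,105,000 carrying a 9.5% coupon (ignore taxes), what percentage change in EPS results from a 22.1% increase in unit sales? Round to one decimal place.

Contribution at this volume is 221,880 × €78.36 = €17,386,516.80.
EBIT = €17,386,516.80 − €6,336,900 = €11,049,616.80.
After interest of €5,709,975.00, pre-tax earnings = €5,339,641.80.
DCL = total CM / (EBIT − I) = €17,386,516.80 / €5,339,641.80 = 3.2561.
EPS therefore changes by 3.2561 × (+22.1%) = +72.0%.

+72.0%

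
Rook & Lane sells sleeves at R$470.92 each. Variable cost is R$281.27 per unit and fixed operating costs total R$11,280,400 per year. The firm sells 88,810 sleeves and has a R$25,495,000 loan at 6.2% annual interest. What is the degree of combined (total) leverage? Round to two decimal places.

At 88,810 units, contribution = 88,810 × R$189.65 = R$16,842,816.50.
Operating income = contribution − fixed costs = R$16,842,816.50 − R$11,280,400 = R$5,562,416.50. Interest = R$1,580,690.00, so EBIT − I = R$3,981,726.50.
DCL = contribution ÷ (EBIT − I) = R$16,842,816.50 ÷ R$3,981,726.50 = 4.2300.

4.23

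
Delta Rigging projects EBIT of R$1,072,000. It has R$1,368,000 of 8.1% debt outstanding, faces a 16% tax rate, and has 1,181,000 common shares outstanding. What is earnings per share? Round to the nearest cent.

R$0.68

Pre-tax income = R$1,072,000 − R$110,808.00 = R$961,192.00.
Net income = R$961,192.00 × (1 − 0.16) = R$807,401.28.
EPS = R$807,401.28 ÷ 1,181,000 = R$0.68.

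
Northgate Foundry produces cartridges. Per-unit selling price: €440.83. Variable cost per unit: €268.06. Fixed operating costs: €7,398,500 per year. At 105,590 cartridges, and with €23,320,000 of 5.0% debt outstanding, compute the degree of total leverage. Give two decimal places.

1.88

Total contribution margin = 105,590 × €172.77 = €18,242,784.30.
EBIT = €18,242,784.30 − €7,398,500 = €10,844,284.30. Interest = €1,166,000.00, so EBIT − I = €9,678,284.30.
DCL = contribution ÷ (EBIT − I) = €18,242,784.30 ÷ €9,678,284.30 = 1.8849.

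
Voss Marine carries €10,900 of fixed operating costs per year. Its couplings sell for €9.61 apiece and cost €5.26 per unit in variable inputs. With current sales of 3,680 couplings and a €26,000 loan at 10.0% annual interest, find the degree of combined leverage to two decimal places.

At 3,680 units, contribution = 3,680 × €4.35 = €16,008.00.
Operating income = contribution − fixed costs = €16,008.00 − €10,900 = €5,108.00. Interest = €2,600.00.
DOL = €16,008.00 ÷ €5,108.00 = 3.1339; DFL = €5,108.00 ÷ €2,508.00 = 2.0367.
Combined leverage = 3.1339 × 2.0367 = 6.3828.

6.38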